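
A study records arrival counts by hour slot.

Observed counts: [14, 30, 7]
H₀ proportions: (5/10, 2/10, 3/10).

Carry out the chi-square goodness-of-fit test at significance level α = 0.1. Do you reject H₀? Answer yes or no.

reject H₀: yes

n = 51; E_i = n·p_i = [25.50, 10.20, 15.30]
χ² = (14−25.50)²/25.50 + (30−10.20)²/10.20 + (7−15.30)²/15.30 = 48.1242
df = 2
p-value (upper-tail) = 0.00000
At α=0.1: p < α → reject H₀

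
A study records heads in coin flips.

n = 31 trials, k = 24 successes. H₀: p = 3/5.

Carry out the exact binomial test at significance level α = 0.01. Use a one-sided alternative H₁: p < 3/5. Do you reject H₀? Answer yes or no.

reject H₀: no

Exact binomial: n=31, k=24, p₀=3/5=0.6000
P(X≤24) from Σ C(n,i)·p₀^i·(1−p₀)^(n−i)
p-value (one-sided, H₁ less) = 0.98743
At α=0.01: p ≥ α → fail to reject H₀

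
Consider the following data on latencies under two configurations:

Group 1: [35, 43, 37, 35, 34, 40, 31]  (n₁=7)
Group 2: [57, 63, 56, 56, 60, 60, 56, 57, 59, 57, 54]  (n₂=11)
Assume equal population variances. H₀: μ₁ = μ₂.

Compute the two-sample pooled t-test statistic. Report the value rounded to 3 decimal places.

x̄₁=36.429, s₁=3.994, n₁=7
x̄₂=57.727, s₂=2.533, n₂=11
s_p² = [6·3.994² + 10·2.533²]/16 = 9.9935
SE = √(s_p²·(1/7+1/11)) = 1.5284
t = (36.429−57.727)/1.5284 = -13.9349
df = 16

test statistic = -13.935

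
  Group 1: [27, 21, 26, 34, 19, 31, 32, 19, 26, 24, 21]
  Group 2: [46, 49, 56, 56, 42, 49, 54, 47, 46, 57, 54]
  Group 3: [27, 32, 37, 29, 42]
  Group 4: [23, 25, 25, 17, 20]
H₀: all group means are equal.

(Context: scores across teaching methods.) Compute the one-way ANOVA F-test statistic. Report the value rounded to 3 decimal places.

Group means [25.45, 50.55, 33.40, 22.00], grand mean 34.781
SSB = Σnᵢ(x̄ᵢ−x̄)² = 4516.814; SSW = ΣΣ(x−x̄ᵢ)² = 728.655
MSB = 4516.814/3 = 1505.6047; MSW = 728.655/28 = 26.0234
F = MSB/MSW = 57.8559
df = (3, 28)

test statistic = 57.856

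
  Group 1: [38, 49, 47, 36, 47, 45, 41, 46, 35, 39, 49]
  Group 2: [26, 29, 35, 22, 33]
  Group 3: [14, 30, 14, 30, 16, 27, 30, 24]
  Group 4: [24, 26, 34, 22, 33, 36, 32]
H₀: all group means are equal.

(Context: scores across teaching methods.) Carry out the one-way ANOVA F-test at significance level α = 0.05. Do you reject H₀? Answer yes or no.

Group means [42.91, 29.00, 23.12, 29.57], grand mean 32.548
SSB = Σnᵢ(x̄ᵢ−x̄)² = 2016.179; SSW = ΣΣ(x−x̄ᵢ)² = 939.498
MSB = 2016.179/3 = 672.0597; MSW = 939.498/27 = 34.7962
F = MSB/MSW = 19.3141
df = (3, 27)
p-value (upper-tail) = 0.00000
At α=0.05: p < α → reject H₀

reject H₀: yes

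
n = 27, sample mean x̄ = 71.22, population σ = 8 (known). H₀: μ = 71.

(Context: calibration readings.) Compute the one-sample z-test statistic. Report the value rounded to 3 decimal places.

SE = σ/√n = 8/√27 = 1.5396
z = (x̄−μ₀)/SE = (71.22−71)/1.5396 = 0.1429

test statistic = 0.143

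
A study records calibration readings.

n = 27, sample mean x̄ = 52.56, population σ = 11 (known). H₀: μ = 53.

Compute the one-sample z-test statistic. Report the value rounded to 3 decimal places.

SE = σ/√n = 11/√27 = 2.1170
z = (x̄−μ₀)/SE = (52.56−53)/2.1170 = -0.2078

test statistic = -0.208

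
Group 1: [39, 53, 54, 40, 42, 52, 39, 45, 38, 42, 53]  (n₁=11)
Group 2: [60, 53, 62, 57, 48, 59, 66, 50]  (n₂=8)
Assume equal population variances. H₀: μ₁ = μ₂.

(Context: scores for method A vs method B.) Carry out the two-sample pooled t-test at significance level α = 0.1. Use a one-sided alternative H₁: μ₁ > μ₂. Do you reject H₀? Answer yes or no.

x̄₁=45.182, s₁=6.493, n₁=11
x̄₂=56.875, s₂=6.151, n₂=8
s_p² = [10·6.493² + 7·6.151²]/17 = 40.3830
SE = √(s_p²·(1/11+1/8)) = 2.9528
t = (45.182−56.875)/2.9528 = -3.9600
df = 17
p-value (one-sided, H₁ greater) = 0.99949
At α=0.1: p ≥ α → fail to reject H₀

reject H₀: no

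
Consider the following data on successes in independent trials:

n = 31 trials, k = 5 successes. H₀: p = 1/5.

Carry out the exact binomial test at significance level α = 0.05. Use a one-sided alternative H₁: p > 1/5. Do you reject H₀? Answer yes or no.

reject H₀: no

Exact binomial: n=31, k=5, p₀=1/5=0.2000
P(X≥5) from Σ C(n,i)·p₀^i·(1−p₀)^(n−i)
p-value (one-sided, H₁ greater) = 0.77127
At α=0.05: p ≥ α → fail to reject H₀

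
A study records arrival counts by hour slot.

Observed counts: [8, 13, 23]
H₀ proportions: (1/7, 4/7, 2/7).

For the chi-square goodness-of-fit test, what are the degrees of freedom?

df = k − 1 = 3 − 1 = 2

degrees of freedom = 2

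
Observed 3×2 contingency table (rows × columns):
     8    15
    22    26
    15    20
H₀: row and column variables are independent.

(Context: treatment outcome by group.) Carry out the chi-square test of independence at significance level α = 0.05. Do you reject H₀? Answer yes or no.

Row totals [23, 48, 35], col totals [45, 61], n=106
χ² = (8−9.76)²/9.76 + (15−13.24)²/13.24 + (22−20.38)²/20.38 + (26−27.62)²/27.62 + (15−14.86)²/14.86 + (20−20.14)²/20.14 = 0.7807
df = 2
p-value (upper-tail) = 0.67680
At α=0.05: p ≥ α → fail to reject H₀

reject H₀: no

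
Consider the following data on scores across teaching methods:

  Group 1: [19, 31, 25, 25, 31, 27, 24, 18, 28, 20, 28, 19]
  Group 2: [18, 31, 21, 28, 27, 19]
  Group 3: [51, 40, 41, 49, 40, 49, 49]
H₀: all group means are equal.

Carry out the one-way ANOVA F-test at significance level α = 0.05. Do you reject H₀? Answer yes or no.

Group means [24.58, 24.00, 45.57], grand mean 30.320
SSB = Σnᵢ(x̄ᵢ−x̄)² = 2262.809; SSW = ΣΣ(x−x̄ᵢ)² = 530.631
MSB = 2262.809/2 = 1131.4045; MSW = 530.631/22 = 24.1196
F = MSB/MSW = 46.9081
df = (2, 22)
p-value (upper-tail) = 0.00000
At α=0.05: p < α → reject H₀

reject H₀: yes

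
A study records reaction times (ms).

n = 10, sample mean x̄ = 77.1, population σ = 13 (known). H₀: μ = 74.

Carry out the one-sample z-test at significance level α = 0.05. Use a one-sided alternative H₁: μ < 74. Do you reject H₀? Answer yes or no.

reject H₀: no

SE = σ/√n = 13/√10 = 4.1110
z = (x̄−μ₀)/SE = (77.1−74)/4.1110 = 0.7541
p-value (one-sided, H₁ less) = 0.77460
At α=0.05: p ≥ α → fail to reject H₀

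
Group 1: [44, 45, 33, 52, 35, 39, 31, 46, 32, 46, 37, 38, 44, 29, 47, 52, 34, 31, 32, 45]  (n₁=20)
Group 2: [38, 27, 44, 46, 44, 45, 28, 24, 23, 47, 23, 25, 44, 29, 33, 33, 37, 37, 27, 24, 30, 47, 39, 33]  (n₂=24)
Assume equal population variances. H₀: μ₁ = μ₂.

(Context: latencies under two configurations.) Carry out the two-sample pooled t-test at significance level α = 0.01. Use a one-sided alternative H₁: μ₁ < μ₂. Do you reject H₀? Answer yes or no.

x̄₁=39.600, s₁=7.337, n₁=20
x̄₂=34.458, s₂=8.490, n₂=24
s_p² = [19·7.337² + 23·8.490²]/42 = 63.8276
SE = √(s_p²·(1/20+1/24)) = 2.4189
t = (39.600−34.458)/2.4189 = 2.1257
df = 42
p-value (one-sided, H₁ less) = 0.98027
At α=0.01: p ≥ α → fail to reject H₀

reject H₀: no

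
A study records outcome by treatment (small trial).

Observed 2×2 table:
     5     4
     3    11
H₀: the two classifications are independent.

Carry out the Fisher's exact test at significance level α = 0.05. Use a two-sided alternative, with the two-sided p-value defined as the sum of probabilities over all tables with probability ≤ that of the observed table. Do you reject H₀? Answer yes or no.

reject H₀: no

Margins: r₁=9, r₂=14, c₁=8, c₂=15, n=23
p_obs = C(9,5)·C(14,3)/C(23,8); sum pmf over tables with pmf ≤ p_obs
p-value (two-sided) = 0.17930
At α=0.05: p ≥ α → fail to reject H₀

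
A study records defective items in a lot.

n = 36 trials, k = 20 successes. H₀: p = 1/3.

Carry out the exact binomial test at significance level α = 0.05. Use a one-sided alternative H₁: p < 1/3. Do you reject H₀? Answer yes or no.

Exact binomial: n=36, k=20, p₀=1/3=0.3333
P(X≤20) from Σ C(n,i)·p₀^i·(1−p₀)^(n−i)
p-value (one-sided, H₁ less) = 0.99820
At α=0.05: p ≥ α → fail to reject H₀

reject H₀: no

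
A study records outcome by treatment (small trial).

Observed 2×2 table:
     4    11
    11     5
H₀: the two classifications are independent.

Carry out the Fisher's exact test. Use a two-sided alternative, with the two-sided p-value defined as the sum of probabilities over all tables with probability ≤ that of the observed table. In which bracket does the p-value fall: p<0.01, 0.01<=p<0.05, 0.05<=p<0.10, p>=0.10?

Margins: r₁=15, r₂=16, c₁=15, c₂=16, n=31
p_obs = C(15,4)·C(16,11)/C(31,15); sum pmf over tables with pmf ≤ p_obs
p-value (two-sided) = 0.03195
→ bracket: 0.01<=p<0.05

p-value bracket: 0.01<=p<0.05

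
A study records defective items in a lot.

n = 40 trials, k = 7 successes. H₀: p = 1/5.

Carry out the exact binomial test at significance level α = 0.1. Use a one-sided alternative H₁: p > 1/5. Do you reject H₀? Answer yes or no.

reject H₀: no

Exact binomial: n=40, k=7, p₀=1/5=0.2000
P(X≥7) from Σ C(n,i)·p₀^i·(1−p₀)^(n−i)
p-value (one-sided, H₁ greater) = 0.71411
At α=0.1: p ≥ α → fail to reject H₀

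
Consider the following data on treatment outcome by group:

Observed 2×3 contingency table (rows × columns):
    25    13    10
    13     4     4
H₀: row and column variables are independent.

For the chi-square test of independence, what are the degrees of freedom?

df = (r−1)(c−1) = (2−1)·(3−1) = 2

degrees of freedom = 2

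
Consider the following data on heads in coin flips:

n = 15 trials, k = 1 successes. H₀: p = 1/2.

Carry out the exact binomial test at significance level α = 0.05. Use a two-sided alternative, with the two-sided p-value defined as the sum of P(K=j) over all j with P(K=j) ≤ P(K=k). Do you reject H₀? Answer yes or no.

Exact binomial: n=15, k=1, p₀=1/2=0.5000
P(X=j) = C(n,j)·p₀^j·(1−p₀)^(n−j); p = Σ P(X=j) over j with P(X=j) ≤ P(X=1)
p-value (two-sided) = 0.00098
At α=0.05: p < α → reject H₀

reject H₀: yes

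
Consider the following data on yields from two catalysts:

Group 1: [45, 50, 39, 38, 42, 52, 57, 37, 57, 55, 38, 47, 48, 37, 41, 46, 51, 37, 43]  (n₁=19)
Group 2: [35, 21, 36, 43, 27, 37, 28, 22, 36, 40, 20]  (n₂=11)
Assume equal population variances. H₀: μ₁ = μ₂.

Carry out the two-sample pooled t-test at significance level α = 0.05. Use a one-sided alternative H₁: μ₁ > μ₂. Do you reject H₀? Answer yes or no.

x̄₁=45.263, s₁=6.935, n₁=19
x̄₂=31.364, s₂=8.078, n₂=11
s_p² = [18·6.935² + 10·8.078²]/28 = 54.2225
SE = √(s_p²·(1/19+1/11)) = 2.7898
t = (45.263−31.364)/2.7898 = 4.9822
df = 28
p-value (one-sided, H₁ greater) = 0.00001
At α=0.05: p < α → reject H₀

reject H₀: yes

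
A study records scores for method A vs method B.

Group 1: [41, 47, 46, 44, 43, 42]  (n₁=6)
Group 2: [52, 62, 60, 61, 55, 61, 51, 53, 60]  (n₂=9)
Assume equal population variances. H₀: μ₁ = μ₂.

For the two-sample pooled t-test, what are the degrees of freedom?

df = n₁ + n₂ − 2 = 6 + 9 − 2 = 13

degrees of freedom = 13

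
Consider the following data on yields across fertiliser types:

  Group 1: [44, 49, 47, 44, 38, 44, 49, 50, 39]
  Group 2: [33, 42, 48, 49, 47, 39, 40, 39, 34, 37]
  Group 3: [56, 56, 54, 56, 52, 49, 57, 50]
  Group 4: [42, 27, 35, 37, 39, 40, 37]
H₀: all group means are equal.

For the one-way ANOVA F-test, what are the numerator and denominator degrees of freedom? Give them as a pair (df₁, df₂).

k = 4 groups, N = 34 total
df = (k−1, N−k) = (4−1, 34−4) = (3, 30)

degrees of freedom = [3, 30]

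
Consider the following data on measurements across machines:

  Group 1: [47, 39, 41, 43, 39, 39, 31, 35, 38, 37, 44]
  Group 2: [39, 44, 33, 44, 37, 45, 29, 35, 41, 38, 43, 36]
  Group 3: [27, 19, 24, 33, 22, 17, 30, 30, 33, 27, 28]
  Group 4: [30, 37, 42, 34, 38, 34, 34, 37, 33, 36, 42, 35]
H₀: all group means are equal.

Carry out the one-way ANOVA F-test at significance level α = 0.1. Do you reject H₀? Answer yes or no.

Group means [39.36, 38.67, 26.36, 36.00], grand mean 35.196
SSB = Σnᵢ(x̄ᵢ−x̄)² = 1201.482; SSW = ΣΣ(x−x̄ᵢ)² = 883.758
MSB = 1201.482/3 = 400.4939; MSW = 883.758/42 = 21.0418
F = MSB/MSW = 19.0332
df = (3, 42)
p-value (upper-tail) = 0.00000
At α=0.1: p < α → reject H₀

reject H₀: yes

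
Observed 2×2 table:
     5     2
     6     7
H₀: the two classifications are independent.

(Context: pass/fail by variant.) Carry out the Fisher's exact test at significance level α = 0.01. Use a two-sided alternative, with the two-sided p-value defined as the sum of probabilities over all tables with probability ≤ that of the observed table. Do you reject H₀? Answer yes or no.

reject H₀: no

Margins: r₁=7, r₂=13, c₁=11, c₂=9, n=20
p_obs = C(7,5)·C(13,6)/C(20,11); sum pmf over tables with pmf ≤ p_obs
p-value (two-sided) = 0.37423
At α=0.01: p ≥ α → fail to reject H₀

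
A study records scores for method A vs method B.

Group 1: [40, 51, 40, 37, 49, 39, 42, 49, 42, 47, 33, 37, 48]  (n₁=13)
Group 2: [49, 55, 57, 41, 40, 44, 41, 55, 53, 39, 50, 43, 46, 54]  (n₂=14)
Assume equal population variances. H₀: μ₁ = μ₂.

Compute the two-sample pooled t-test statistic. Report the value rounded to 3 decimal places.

x̄₁=42.615, s₁=5.650, n₁=13
x̄₂=47.643, s₂=6.392, n₂=14
s_p² = [12·5.650² + 13·6.392²]/25 = 36.5716
SE = √(s_p²·(1/13+1/14)) = 2.3293
t = (42.615−47.643)/2.3293 = -2.1584
df = 25

test statistic = -2.158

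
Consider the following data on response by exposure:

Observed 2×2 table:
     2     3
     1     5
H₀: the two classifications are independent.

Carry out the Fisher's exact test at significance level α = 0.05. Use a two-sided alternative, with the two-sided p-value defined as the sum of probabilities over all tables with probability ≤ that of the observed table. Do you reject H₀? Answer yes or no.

reject H₀: no

Margins: r₁=5, r₂=6, c₁=3, c₂=8, n=11
p_obs = C(5,2)·C(6,1)/C(11,3); sum pmf over tables with pmf ≤ p_obs
p-value (two-sided) = 0.54545
At α=0.05: p ≥ α → fail to reject H₀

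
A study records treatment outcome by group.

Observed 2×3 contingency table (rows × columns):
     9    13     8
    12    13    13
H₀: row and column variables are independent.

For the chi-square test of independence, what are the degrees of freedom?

degrees of freedom = 2

df = (r−1)(c−1) = (2−1)·(3−1) = 2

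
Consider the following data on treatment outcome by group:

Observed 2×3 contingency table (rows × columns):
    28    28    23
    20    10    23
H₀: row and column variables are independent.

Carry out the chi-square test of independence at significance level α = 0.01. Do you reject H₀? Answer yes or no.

Row totals [79, 53], col totals [48, 38, 46], n=132
χ² = (28−28.73)²/28.73 + (28−22.74)²/22.74 + (23−27.53)²/27.53 + (20−19.27)²/19.27 + (10−15.26)²/15.26 + (23−18.47)²/18.47 = 4.9297
df = 2
p-value (upper-tail) = 0.08502
At α=0.01: p ≥ α → fail to reject H₀

reject H₀: no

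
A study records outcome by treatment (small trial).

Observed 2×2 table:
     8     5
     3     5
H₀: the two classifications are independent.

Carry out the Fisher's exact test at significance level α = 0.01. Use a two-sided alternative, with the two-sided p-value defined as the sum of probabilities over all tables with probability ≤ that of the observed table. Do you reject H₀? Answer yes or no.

Margins: r₁=13, r₂=8, c₁=11, c₂=10, n=21
p_obs = C(13,8)·C(8,3)/C(21,11); sum pmf over tables with pmf ≤ p_obs
p-value (two-sided) = 0.38700
At α=0.01: p ≥ α → fail to reject H₀

reject H₀: no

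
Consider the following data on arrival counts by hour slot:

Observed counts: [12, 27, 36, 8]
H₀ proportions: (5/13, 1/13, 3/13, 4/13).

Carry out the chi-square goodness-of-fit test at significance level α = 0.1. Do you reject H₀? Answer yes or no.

reject H₀: yes

n = 83; E_i = n·p_i = [31.92, 6.38, 19.15, 25.54]
χ² = (12−31.92)²/31.92 + (27−6.38)²/6.38 + (36−19.15)²/19.15 + (8−25.54)²/25.54 = 105.8602
df = 3
p-value (upper-tail) = 0.00000
At α=0.1: p < α → reject H₀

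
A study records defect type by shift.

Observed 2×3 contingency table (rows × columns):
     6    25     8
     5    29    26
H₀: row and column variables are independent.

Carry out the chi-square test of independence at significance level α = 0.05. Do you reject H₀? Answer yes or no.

Row totals [39, 60], col totals [11, 54, 34], n=99
χ² = (6−4.33)²/4.33 + (25−21.27)²/21.27 + (8−13.39)²/13.39 + (5−6.67)²/6.67 + (29−32.73)²/32.73 + (26−20.61)²/20.61 = 5.7194
df = 2
p-value (upper-tail) = 0.05729
At α=0.05: p ≥ α → fail to reject H₀

reject H₀: no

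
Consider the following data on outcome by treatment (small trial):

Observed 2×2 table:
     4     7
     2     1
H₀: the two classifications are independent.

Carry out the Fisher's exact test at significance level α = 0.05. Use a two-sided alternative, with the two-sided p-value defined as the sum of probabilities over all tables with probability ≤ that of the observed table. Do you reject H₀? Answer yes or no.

reject H₀: no

Margins: r₁=11, r₂=3, c₁=6, c₂=8, n=14
p_obs = C(11,4)·C(3,2)/C(14,6); sum pmf over tables with pmf ≤ p_obs
p-value (two-sided) = 0.53846
At α=0.05: p ≥ α → fail to reject H₀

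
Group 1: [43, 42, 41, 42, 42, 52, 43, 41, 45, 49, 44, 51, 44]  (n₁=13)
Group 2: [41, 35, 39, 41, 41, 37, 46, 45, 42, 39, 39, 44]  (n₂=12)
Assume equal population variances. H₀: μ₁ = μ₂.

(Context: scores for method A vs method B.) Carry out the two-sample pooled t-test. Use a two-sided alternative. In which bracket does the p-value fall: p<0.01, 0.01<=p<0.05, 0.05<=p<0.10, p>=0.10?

p-value bracket: 0.01<=p<0.05

x̄₁=44.538, s₁=3.733, n₁=13
x̄₂=40.750, s₂=3.223, n₂=12
s_p² = [12·3.733² + 11·3.223²]/23 = 12.2383
SE = √(s_p²·(1/13+1/12)) = 1.4005
t = (44.538−40.750)/1.4005 = 2.7052
df = 23
p-value (two-sided) = 0.01263
→ bracket: 0.01<=p<0.05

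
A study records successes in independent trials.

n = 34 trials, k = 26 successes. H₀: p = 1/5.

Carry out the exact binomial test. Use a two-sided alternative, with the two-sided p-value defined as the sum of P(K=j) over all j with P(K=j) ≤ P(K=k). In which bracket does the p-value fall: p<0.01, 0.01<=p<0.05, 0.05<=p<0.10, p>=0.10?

Exact binomial: n=34, k=26, p₀=1/5=0.2000
P(X=j) = C(n,j)·p₀^j·(1−p₀)^(n−j); p = Σ P(X=j) over j with P(X=j) ≤ P(X=26)
p-value (two-sided) = 0.00000
→ bracket: p<0.01

p-value bracket: p<0.01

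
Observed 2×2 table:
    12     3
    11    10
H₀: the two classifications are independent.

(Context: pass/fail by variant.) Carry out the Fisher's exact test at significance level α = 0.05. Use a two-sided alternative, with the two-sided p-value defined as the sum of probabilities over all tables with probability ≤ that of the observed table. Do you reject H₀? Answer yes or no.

Margins: r₁=15, r₂=21, c₁=23, c₂=13, n=36
p_obs = C(15,12)·C(21,11)/C(36,23); sum pmf over tables with pmf ≤ p_obs
p-value (two-sided) = 0.15896
At α=0.05: p ≥ α → fail to reject H₀

reject H₀: no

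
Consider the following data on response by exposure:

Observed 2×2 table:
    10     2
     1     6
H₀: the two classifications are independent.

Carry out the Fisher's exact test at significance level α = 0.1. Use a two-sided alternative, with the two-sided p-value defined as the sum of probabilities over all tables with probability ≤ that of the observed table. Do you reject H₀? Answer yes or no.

Margins: r₁=12, r₂=7, c₁=11, c₂=8, n=19
p_obs = C(12,10)·C(7,1)/C(19,11); sum pmf over tables with pmf ≤ p_obs
p-value (two-sided) = 0.00627
At α=0.1: p < α → reject H₀

reject H₀: yes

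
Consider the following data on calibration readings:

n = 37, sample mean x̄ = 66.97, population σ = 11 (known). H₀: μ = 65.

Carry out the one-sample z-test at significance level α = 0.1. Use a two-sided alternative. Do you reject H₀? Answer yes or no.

reject H₀: no

SE = σ/√n = 11/√37 = 1.8084
z = (x̄−μ₀)/SE = (66.97−65)/1.8084 = 1.0894
p-value (two-sided) = 0.27599
At α=0.1: p ≥ α → fail to reject H₀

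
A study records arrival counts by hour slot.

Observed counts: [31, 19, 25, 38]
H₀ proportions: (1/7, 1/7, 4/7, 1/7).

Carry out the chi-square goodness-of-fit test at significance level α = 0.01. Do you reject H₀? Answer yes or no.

reject H₀: yes

n = 113; E_i = n·p_i = [16.14, 16.14, 64.57, 16.14]
χ² = (31−16.14)²/16.14 + (19−16.14)²/16.14 + (25−64.57)²/64.57 + (38−16.14)²/16.14 = 68.0243
df = 3
p-value (upper-tail) = 0.00000
At α=0.01: p < α → reject H₀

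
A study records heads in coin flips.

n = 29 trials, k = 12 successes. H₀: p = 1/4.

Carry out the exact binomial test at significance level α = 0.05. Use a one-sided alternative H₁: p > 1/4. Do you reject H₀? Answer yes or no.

reject H₀: yes

Exact binomial: n=29, k=12, p₀=1/4=0.2500
P(X≥12) from Σ C(n,i)·p₀^i·(1−p₀)^(n−i)
p-value (one-sided, H₁ greater) = 0.03903
At α=0.05: p < α → reject H₀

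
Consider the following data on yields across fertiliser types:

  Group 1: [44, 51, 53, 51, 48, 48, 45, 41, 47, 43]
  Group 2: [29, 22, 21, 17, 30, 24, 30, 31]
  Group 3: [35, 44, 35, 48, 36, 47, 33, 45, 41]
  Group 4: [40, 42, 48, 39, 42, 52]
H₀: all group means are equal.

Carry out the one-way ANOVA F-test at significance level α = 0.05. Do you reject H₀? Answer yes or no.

Group means [47.10, 25.50, 40.44, 43.83], grand mean 39.455
SSB = Σnᵢ(x̄ᵢ−x̄)² = 2266.226; SSW = ΣΣ(x−x̄ᵢ)² = 721.956
MSB = 2266.226/3 = 755.4088; MSW = 721.956/29 = 24.8950
F = MSB/MSW = 30.3438
df = (3, 29)
p-value (upper-tail) = 0.00000
At α=0.05: p < α → reject H₀

reject H₀: yes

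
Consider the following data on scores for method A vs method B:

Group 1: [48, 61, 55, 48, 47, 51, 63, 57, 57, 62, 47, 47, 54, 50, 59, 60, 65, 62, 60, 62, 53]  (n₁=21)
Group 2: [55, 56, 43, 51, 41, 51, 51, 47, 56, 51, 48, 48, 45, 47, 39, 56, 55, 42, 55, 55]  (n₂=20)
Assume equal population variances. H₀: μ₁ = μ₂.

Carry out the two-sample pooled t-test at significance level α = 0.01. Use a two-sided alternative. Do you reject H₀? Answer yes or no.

x̄₁=55.619, s₁=6.119, n₁=21
x̄₂=49.600, s₂=5.500, n₂=20
s_p² = [20·6.119² + 19·5.500²]/39 = 33.9424
SE = √(s_p²·(1/21+1/20)) = 1.8203
t = (55.619−49.600)/1.8203 = 3.3067
df = 39
p-value (two-sided) = 0.00203
At α=0.01: p < α → reject H₀

reject H₀: yes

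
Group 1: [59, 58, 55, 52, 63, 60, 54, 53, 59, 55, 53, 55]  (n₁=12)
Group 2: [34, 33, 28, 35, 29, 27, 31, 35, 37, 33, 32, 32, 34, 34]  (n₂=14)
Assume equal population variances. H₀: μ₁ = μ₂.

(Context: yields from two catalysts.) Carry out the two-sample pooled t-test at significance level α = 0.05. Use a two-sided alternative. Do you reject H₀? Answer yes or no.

reject H₀: yes

x̄₁=56.333, s₁=3.393, n₁=12
x̄₂=32.429, s₂=2.848, n₂=14
s_p² = [11·3.393² + 13·2.848²]/24 = 9.6706
SE = √(s_p²·(1/12+1/14)) = 1.2234
t = (56.333−32.429)/1.2234 = 19.5400
df = 24
p-value (two-sided) = 0.00000
At α=0.05: p < α → reject H₀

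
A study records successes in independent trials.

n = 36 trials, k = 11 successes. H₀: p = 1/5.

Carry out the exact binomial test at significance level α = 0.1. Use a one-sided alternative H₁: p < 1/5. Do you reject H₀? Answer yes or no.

Exact binomial: n=36, k=11, p₀=1/5=0.2000
P(X≤11) from Σ C(n,i)·p₀^i·(1−p₀)^(n−i)
p-value (one-sided, H₁ less) = 0.95757
At α=0.1: p ≥ α → fail to reject H₀

reject H₀: no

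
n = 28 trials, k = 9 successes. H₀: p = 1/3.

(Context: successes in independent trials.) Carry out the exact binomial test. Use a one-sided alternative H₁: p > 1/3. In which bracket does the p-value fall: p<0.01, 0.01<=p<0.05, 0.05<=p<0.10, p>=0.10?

p-value bracket: p>=0.10

Exact binomial: n=28, k=9, p₀=1/3=0.3333
P(X≥9) from Σ C(n,i)·p₀^i·(1−p₀)^(n−i)
p-value (one-sided, H₁ greater) = 0.62278
→ bracket: p>=0.10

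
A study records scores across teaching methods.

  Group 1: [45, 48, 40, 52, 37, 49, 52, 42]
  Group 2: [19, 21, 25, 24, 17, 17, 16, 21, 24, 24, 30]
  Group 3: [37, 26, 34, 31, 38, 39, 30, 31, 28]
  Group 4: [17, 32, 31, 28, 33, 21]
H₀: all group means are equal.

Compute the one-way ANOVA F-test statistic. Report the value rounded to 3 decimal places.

test statistic = 35.825

Group means [45.62, 21.64, 32.67, 27.00], grand mean 31.147
SSB = Σnᵢ(x̄ᵢ−x̄)² = 2795.844; SSW = ΣΣ(x−x̄ᵢ)² = 780.420
MSB = 2795.844/3 = 931.9481; MSW = 780.420/30 = 26.0140
F = MSB/MSW = 35.8248
df = (3, 30)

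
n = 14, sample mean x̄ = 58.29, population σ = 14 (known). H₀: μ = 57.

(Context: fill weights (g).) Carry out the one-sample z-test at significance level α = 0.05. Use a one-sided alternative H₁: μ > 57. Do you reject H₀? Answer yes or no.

reject H₀: no

SE = σ/√n = 14/√14 = 3.7417
z = (x̄−μ₀)/SE = (58.29−57)/3.7417 = 0.3448
p-value (one-sided, H₁ greater) = 0.36513
At α=0.05: p ≥ α → fail to reject H₀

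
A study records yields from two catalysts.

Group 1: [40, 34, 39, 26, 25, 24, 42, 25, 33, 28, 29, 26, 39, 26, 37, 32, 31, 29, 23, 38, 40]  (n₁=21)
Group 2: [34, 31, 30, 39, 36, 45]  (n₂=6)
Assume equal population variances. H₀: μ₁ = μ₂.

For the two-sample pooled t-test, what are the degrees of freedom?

degrees of freedom = 25

df = n₁ + n₂ − 2 = 21 + 6 − 2 = 25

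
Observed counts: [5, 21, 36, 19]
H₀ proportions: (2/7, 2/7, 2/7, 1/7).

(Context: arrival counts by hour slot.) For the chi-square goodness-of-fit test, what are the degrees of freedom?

df = k − 1 = 4 − 1 = 3

degrees of freedom = 3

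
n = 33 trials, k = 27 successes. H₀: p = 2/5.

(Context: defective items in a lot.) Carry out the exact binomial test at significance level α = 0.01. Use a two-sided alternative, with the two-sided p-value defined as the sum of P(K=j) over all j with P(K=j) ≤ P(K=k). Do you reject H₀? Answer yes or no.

reject H₀: yes

Exact binomial: n=33, k=27, p₀=2/5=0.4000
P(X=j) = C(n,j)·p₀^j·(1−p₀)^(n−j); p = Σ P(X=j) over j with P(X=j) ≤ P(X=27)
p-value (two-sided) = 0.00000
At α=0.01: p < α → reject H₀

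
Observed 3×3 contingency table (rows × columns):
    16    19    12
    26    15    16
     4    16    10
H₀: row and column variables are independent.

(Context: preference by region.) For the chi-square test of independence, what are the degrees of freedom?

degrees of freedom = 4

df = (r−1)(c−1) = (3−1)·(3−1) = 4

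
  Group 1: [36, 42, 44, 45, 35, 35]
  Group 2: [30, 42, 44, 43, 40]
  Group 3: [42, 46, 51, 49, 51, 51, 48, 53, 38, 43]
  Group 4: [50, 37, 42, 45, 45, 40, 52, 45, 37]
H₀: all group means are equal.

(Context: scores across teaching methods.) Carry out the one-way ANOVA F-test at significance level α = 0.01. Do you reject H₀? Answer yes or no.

reject H₀: no

Group means [39.50, 39.80, 47.20, 43.67], grand mean 43.367
SSB = Σnᵢ(x̄ᵢ−x̄)² = 301.067; SSW = ΣΣ(x−x̄ᵢ)² = 669.900
MSB = 301.067/3 = 100.3556; MSW = 669.900/26 = 25.7654
F = MSB/MSW = 3.8950
df = (3, 26)
p-value (upper-tail) = 0.02009
At α=0.01: p ≥ α → fail to reject H₀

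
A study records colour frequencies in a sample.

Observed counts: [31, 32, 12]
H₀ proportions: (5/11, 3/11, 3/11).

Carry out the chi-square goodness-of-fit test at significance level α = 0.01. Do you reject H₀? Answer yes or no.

n = 75; E_i = n·p_i = [34.09, 20.45, 20.45]
χ² = (31−34.09)²/34.09 + (32−20.45)²/20.45 + (12−20.45)²/20.45 = 10.2916
df = 2
p-value (upper-tail) = 0.00582
At α=0.01: p < α → reject H₀

reject H₀: yes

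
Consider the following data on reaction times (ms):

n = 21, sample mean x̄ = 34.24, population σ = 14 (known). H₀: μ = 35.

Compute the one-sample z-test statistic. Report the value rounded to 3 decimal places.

test statistic = -0.249

SE = σ/√n = 14/√21 = 3.0551
z = (x̄−μ₀)/SE = (34.24−35)/3.0551 = -0.2488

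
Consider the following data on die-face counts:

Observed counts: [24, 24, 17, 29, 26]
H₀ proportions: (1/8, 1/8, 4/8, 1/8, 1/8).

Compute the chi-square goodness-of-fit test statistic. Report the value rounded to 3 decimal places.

test statistic = 62.750

n = 120; E_i = n·p_i = [15.00, 15.00, 60.00, 15.00, 15.00]
χ² = (24−15.00)²/15.00 + (24−15.00)²/15.00 + (17−60.00)²/60.00 + (29−15.00)²/15.00 + (26−15.00)²/15.00 = 62.7500
df = 4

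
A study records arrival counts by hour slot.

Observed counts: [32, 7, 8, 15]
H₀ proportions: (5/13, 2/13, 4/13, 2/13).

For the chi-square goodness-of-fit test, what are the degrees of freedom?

degrees of freedom = 3

df = k − 1 = 4 − 1 = 3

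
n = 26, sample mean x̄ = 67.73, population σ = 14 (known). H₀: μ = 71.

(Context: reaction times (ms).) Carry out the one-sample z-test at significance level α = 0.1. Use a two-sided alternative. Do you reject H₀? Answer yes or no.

SE = σ/√n = 14/√26 = 2.7456
z = (x̄−μ₀)/SE = (67.73−71)/2.7456 = -1.1910
p-value (two-sided) = 0.23366
At α=0.1: p ≥ α → fail to reject H₀

reject H₀: no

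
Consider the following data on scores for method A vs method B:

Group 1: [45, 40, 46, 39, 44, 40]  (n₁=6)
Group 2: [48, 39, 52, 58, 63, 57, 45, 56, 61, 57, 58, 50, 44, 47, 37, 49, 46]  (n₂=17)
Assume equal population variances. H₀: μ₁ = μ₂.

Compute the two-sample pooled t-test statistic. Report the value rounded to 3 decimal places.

test statistic = -2.692

x̄₁=42.333, s₁=3.011, n₁=6
x̄₂=51.000, s₂=7.583, n₂=17
s_p² = [5·3.011² + 16·7.583²]/21 = 45.9683
SE = √(s_p²·(1/6+1/17)) = 3.2195
t = (42.333−51.000)/3.2195 = -2.6919
df = 21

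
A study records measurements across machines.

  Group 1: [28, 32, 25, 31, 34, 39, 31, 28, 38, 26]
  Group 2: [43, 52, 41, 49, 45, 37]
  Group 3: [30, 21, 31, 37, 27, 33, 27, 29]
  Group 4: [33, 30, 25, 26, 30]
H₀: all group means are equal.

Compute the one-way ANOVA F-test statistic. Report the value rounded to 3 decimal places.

Group means [31.20, 44.50, 29.38, 28.80], grand mean 33.034
SSB = Σnᵢ(x̄ᵢ−x̄)² = 1019.191; SSW = ΣΣ(x−x̄ᵢ)² = 547.775
MSB = 1019.191/3 = 339.7302; MSW = 547.775/25 = 21.9110
F = MSB/MSW = 15.5050
df = (3, 25)

test statistic = 15.505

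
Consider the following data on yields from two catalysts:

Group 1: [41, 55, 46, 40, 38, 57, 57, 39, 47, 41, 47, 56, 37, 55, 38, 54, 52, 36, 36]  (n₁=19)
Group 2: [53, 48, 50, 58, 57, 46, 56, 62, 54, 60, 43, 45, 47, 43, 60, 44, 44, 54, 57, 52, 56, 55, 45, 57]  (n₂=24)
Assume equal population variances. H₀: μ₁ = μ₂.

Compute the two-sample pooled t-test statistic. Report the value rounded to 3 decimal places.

test statistic = -2.802

x̄₁=45.895, s₁=7.992, n₁=19
x̄₂=51.917, s₂=6.107, n₂=24
s_p² = [18·7.992² + 23·6.107²]/41 = 48.9664
SE = √(s_p²·(1/19+1/24)) = 2.1488
t = (45.895−51.917)/2.1488 = -2.8024
df = 41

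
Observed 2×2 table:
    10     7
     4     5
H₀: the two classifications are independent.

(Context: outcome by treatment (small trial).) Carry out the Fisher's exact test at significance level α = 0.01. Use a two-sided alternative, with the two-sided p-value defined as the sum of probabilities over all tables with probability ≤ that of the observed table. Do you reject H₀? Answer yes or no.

Margins: r₁=17, r₂=9, c₁=14, c₂=12, n=26
p_obs = C(17,10)·C(9,4)/C(26,14); sum pmf over tables with pmf ≤ p_obs
p-value (two-sided) = 0.68284
At α=0.01: p ≥ α → fail to reject H₀

reject H₀: no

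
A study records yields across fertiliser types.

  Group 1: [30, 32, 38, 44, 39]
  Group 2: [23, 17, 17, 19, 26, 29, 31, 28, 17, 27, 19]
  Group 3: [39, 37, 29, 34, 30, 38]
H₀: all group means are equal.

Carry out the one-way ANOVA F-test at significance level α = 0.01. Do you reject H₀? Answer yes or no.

Group means [36.60, 23.00, 34.50], grand mean 29.227
SSB = Σnᵢ(x̄ᵢ−x̄)² = 865.164; SSW = ΣΣ(x−x̄ᵢ)² = 506.700
MSB = 865.164/2 = 432.5818; MSW = 506.700/19 = 26.6684
F = MSB/MSW = 16.2208
df = (2, 19)
p-value (upper-tail) = 0.00008
At α=0.01: p < α → reject H₀

reject H₀: yes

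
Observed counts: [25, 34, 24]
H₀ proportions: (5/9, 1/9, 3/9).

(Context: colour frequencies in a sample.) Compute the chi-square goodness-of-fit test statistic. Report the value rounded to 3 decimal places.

n = 83; E_i = n·p_i = [46.11, 9.22, 27.67]
χ² = (25−46.11)²/46.11 + (34−9.22)²/9.22 + (24−27.67)²/27.67 = 76.7229
df = 2

test statistic = 76.723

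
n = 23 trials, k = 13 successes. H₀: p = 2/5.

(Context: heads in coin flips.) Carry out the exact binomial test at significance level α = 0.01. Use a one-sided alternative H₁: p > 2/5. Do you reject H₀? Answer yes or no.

reject H₀: no

Exact binomial: n=23, k=13, p₀=2/5=0.4000
P(X≥13) from Σ C(n,i)·p₀^i·(1−p₀)^(n−i)
p-value (one-sided, H₁ greater) = 0.08135
At α=0.01: p ≥ α → fail to reject H₀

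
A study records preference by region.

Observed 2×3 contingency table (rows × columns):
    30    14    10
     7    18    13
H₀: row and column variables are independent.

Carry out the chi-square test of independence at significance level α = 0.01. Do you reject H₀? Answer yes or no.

Row totals [54, 38], col totals [37, 32, 23], n=92
χ² = (30−21.72)²/21.72 + (14−18.78)²/18.78 + (10−13.50)²/13.50 + (7−15.28)²/15.28 + (18−13.22)²/13.22 + (13−9.50)²/9.50 = 12.7929
df = 2
p-value (upper-tail) = 0.00167
At α=0.01: p < α → reject H₀

reject H₀: yes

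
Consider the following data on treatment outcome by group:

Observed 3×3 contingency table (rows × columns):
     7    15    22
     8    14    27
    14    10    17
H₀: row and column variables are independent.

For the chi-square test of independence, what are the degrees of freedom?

degrees of freedom = 4

df = (r−1)(c−1) = (3−1)·(3−1) = 4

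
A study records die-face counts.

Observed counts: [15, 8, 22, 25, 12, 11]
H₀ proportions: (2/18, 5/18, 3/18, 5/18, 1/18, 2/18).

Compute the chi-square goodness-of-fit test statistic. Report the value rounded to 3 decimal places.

n = 93; E_i = n·p_i = [10.33, 25.83, 15.50, 25.83, 5.17, 10.33]
χ² = (15−10.33)²/10.33 + (8−25.83)²/25.83 + (22−15.50)²/15.50 + (25−25.83)²/25.83 + (12−5.17)²/5.17 + (11−10.33)²/10.33 = 26.2516
df = 5

test statistic = 26.252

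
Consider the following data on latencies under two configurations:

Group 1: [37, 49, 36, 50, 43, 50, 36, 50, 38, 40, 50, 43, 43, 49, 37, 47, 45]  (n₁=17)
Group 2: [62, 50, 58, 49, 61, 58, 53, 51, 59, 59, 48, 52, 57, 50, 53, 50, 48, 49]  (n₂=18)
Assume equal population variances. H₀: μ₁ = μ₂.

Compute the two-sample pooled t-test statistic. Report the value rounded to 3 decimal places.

x̄₁=43.706, s₁=5.497, n₁=17
x̄₂=53.722, s₂=4.775, n₂=18
s_p² = [16·5.497² + 17·4.775²]/33 = 26.3982
SE = √(s_p²·(1/17+1/18)) = 1.7376
t = (43.706−53.722)/1.7376 = -5.7643
df = 33

test statistic = -5.764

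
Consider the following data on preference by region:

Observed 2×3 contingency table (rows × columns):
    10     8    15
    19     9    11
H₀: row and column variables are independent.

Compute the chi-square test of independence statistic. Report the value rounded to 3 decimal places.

test statistic = 2.988

Row totals [33, 39], col totals [29, 17, 26], n=72
χ² = (10−13.29)²/13.29 + (8−7.79)²/7.79 + (15−11.92)²/11.92 + (19−15.71)²/15.71 + (9−9.21)²/9.21 + (11−14.08)²/14.08 = 2.9881
df = 2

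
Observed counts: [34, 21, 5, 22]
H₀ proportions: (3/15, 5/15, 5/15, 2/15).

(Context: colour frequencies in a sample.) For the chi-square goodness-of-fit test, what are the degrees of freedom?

df = k − 1 = 4 − 1 = 3

degrees of freedom = 3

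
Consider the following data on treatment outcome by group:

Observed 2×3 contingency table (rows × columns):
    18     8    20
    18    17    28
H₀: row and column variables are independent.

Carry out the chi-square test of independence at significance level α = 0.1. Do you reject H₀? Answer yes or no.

reject H₀: no

Row totals [46, 63], col totals [36, 25, 48], n=109
χ² = (18−15.19)²/15.19 + (8−10.55)²/10.55 + (20−20.26)²/20.26 + (18−20.81)²/20.81 + (17−14.45)²/14.45 + (28−27.74)²/27.74 = 1.9699
df = 2
p-value (upper-tail) = 0.37346
At α=0.1: p ≥ α → fail to reject H₀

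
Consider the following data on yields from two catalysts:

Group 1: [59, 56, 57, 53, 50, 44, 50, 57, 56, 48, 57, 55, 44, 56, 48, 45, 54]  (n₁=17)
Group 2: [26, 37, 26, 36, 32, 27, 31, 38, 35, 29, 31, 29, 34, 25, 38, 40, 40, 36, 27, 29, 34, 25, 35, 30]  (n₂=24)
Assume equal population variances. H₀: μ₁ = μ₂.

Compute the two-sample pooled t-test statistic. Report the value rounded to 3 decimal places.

test statistic = 13.005

x̄₁=52.294, s₁=5.010, n₁=17
x̄₂=32.083, s₂=4.827, n₂=24
s_p² = [16·5.010² + 23·4.827²]/39 = 24.0349
SE = √(s_p²·(1/17+1/24)) = 1.5541
t = (52.294−32.083)/1.5541 = 13.0047
df = 39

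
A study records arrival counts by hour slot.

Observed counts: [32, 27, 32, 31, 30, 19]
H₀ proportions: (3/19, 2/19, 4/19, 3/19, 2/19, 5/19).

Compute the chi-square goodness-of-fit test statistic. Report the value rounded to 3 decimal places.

test statistic = 29.485

n = 171; E_i = n·p_i = [27.00, 18.00, 36.00, 27.00, 18.00, 45.00]
χ² = (32−27.00)²/27.00 + (27−18.00)²/18.00 + (32−36.00)²/36.00 + (31−27.00)²/27.00 + (30−18.00)²/18.00 + (19−45.00)²/45.00 = 29.4852
df = 5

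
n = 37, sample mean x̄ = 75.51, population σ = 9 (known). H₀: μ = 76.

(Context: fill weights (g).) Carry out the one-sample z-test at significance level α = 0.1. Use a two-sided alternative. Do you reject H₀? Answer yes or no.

reject H₀: no

SE = σ/√n = 9/√37 = 1.4796
z = (x̄−μ₀)/SE = (75.51−76)/1.4796 = -0.3312
p-value (two-sided) = 0.74051
At α=0.1: p ≥ α → fail to reject H₀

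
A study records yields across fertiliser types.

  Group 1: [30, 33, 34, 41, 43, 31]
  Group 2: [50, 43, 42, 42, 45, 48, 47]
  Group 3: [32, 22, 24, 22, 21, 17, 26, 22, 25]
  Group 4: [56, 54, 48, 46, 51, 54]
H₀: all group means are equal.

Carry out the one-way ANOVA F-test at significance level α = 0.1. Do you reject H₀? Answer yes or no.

Group means [35.33, 45.29, 23.44, 51.50], grand mean 37.464
SSB = Σnᵢ(x̄ᵢ−x̄)² = 3406.480; SSW = ΣΣ(x−x̄ᵢ)² = 416.484
MSB = 3406.480/3 = 1135.4934; MSW = 416.484/24 = 17.3535
F = MSB/MSW = 65.4331
df = (3, 24)
p-value (upper-tail) = 0.00000
At α=0.1: p < α → reject H₀

reject H₀: yes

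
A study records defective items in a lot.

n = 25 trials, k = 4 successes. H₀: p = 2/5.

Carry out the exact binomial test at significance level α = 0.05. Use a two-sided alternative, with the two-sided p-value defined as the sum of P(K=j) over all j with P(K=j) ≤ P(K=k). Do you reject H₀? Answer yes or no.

reject H₀: yes

Exact binomial: n=25, k=4, p₀=2/5=0.4000
P(X=j) = C(n,j)·p₀^j·(1−p₀)^(n−j); p = Σ P(X=j) over j with P(X=j) ≤ P(X=4)
p-value (two-sided) = 0.01380
At α=0.05: p < α → reject H₀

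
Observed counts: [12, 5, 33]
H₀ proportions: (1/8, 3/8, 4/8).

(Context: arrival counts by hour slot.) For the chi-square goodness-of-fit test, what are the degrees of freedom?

degrees of freedom = 2

df = k − 1 = 3 − 1 = 2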